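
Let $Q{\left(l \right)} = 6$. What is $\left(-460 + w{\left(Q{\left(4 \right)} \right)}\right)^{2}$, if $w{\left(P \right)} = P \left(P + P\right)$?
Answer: $150544$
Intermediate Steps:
$w{\left(P \right)} = 2 P^{2}$ ($w{\left(P \right)} = P 2 P = 2 P^{2}$)
$\left(-460 + w{\left(Q{\left(4 \right)} \right)}\right)^{2} = \left(-460 + 2 \cdot 6^{2}\right)^{2} = \left(-460 + 2 \cdot 36\right)^{2} = \left(-460 + 72\right)^{2} = \left(-388\right)^{2} = 150544$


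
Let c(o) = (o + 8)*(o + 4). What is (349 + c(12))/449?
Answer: 669/449 ≈ 1.4900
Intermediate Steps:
c(o) = (4 + o)*(8 + o) (c(o) = (8 + o)*(4 + o) = (4 + o)*(8 + o))
(349 + c(12))/449 = (349 + (32 + 12² + 12*12))/449 = (349 + (32 + 144 + 144))/449 = (349 + 320)/449 = (1/449)*669 = 669/449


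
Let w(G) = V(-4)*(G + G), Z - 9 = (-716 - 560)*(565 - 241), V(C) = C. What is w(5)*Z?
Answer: 16536600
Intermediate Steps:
Z = -413415 (Z = 9 + (-716 - 560)*(565 - 241) = 9 - 1276*324 = 9 - 413424 = -413415)
w(G) = -8*G (w(G) = -4*(G + G) = -8*G)
w(5)*Z = -8*5*(-413415) = -40*(-413415) = 16536600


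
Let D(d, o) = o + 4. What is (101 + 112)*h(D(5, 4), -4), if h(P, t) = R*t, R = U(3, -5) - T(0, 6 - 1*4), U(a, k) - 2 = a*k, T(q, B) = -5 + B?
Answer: 8520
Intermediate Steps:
U(a, k) = 2 + a*k
D(d, o) = 4 + o
R = -10 (R = (2 + 3*(-5)) - (-5 + (6 - 1*4)) = (2 - 15) - (-5 + (6 - 4)) = -13 - (-5 + 2) = -13 - 1*(-3) = -13 + 3 = -10)
h(P, t) = -10*t
(101 + 112)*h(D(5, 4), -4) = (101 + 112)*(-10*(-4)) = 213*40 = 8520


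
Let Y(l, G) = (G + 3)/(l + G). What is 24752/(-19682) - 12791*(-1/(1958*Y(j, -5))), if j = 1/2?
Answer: 79689019/5928824 ≈ 13.441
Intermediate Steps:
j = ½ ≈ 0.50000
Y(l, G) = (3 + G)/(G + l)
24752/(-19682) - 12791*(-1/(1958*Y(j, -5))) = 24752/(-19682) - 12791*(-(-5 + ½)/(1958*(3 - 5))) = 24752*(-1/19682) - 12791/((-2/(-9/2))*(-1958)) = -952/757 - 12791/(-2/9*(-2)*(-1958)) = -952/757 - 12791/((4/9)*(-1958)) = -952/757 - 12791/(-7832/9) = -952/757 - 12791*(-9/7832) = -952/757 + 115119/7832 = 79689019/5928824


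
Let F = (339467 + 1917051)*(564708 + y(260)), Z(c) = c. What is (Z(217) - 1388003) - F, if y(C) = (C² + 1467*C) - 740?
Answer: -2285827043570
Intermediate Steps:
y(C) = -740 + C² + 1467*C
F = 2285825655784 (F = (339467 + 1917051)*(564708 + (-740 + 260² + 1467*260)) = 2256518*(564708 + (-740 + 67600 + 381420)) = 2256518*(564708 + 448280) = 2256518*1012988 = 2285825655784)
(Z(217) - 1388003) - F = (217 - 1388003) - 1*2285825655784 = -1387786 - 2285825655784 = -2285827043570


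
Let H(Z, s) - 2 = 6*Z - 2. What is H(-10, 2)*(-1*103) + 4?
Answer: 6184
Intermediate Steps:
H(Z, s) = 6*Z (H(Z, s) = 2 + (6*Z - 2) = 2 + (-2 + 6*Z) = 6*Z)
H(-10, 2)*(-1*103) + 4 = (6*(-10))*(-1*103) + 4 = -60*(-103) + 4 = 6180 + 4 = 6184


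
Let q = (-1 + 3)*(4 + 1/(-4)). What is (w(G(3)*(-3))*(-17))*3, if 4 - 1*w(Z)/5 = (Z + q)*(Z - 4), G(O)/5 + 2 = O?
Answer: 70635/2 ≈ 35318.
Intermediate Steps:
G(O) = -10 + 5*O
q = 15/2 (q = 2*(4 - ¼) = 2*(15/4) = 15/2 ≈ 7.5000)
w(Z) = 20 - 5*(-4 + Z)*(15/2 + Z) (w(Z) = 20 - 5*(Z + 15/2)*(Z - 4) = 20 - 5*(15/2 + Z)*(-4 + Z) = 20 - 5*(-4 + Z)*(15/2 + Z))
(w(G(3)*(-3))*(-17))*3 = ((170 - 5*9*(-10 + 5*3)² - 35*(-10 + 5*3)*(-3)/2)*(-17))*3 = ((170 - 5*9*(-10 + 15)² - 35*(-10 + 15)*(-3)/2)*(-17))*3 = ((170 - 5*(5*(-3))² - 175*(-3)/2)*(-17))*3 = ((170 - 5*(-15)² - 35/2*(-15))*(-17))*3 = ((170 - 5*225 + 525/2)*(-17))*3 = ((170 - 1125 + 525/2)*(-17))*3 = -1385/2*(-17)*3 = (23545/2)*3 = 70635/2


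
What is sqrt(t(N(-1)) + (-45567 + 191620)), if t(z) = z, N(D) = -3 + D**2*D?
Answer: sqrt(146049) ≈ 382.16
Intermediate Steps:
N(D) = -3 + D**3
sqrt(t(N(-1)) + (-45567 + 191620)) = sqrt((-3 + (-1)**3) + (-45567 + 191620)) = sqrt((-3 - 1) + 146053) = sqrt(-4 + 146053) = sqrt(146049)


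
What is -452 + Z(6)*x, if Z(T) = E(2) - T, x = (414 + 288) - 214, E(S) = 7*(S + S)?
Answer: 10284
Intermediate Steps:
E(S) = 14*S (E(S) = 7*(2*S) = 14*S)
x = 488 (x = 702 - 214 = 488)
Z(T) = 28 - T (Z(T) = 14*2 - T = 28 - T)
-452 + Z(6)*x = -452 + (28 - 1*6)*488 = -452 + (28 - 6)*488 = -452 + 22*488 = -452 + 10736 = 10284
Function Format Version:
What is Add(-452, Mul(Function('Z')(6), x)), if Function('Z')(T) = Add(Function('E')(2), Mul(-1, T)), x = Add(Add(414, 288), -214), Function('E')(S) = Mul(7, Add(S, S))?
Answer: 10284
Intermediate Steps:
Function('E')(S) = Mul(14, S) (Function('E')(S) = Mul(7, Mul(2, S)) = Mul(14, S))
x = 488 (x = Add(702, -214) = 488)
Function('Z')(T) = Add(28, Mul(-1, T)) (Function('Z')(T) = Add(Mul(14, 2), Mul(-1, T)) = Add(28, Mul(-1, T)))
Add(-452, Mul(Function('Z')(6), x)) = Add(-452, Mul(Add(28, Mul(-1, 6)), 488)) = Add(-452, Mul(Add(28, -6), 488)) = Add(-452, Mul(22, 488)) = Add(-452, 10736) = 10284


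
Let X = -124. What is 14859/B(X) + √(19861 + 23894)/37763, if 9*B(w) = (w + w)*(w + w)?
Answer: 133731/61504 + √43755/37763 ≈ 2.1799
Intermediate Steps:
B(w) = 4*w²/9 (B(w) = ((w + w)*(w + w))/9 = ((2*w)*(2*w))/9 = (4*w²)/9 = 4*w²/9)
14859/B(X) + √(19861 + 23894)/37763 = 14859/(((4/9)*(-124)²)) + √(19861 + 23894)/37763 = 14859/(((4/9)*15376)) + √43755*(1/37763) = 14859/(61504/9) + √43755/37763 = 14859*(9/61504) + √43755/37763 = 133731/61504 + √43755/37763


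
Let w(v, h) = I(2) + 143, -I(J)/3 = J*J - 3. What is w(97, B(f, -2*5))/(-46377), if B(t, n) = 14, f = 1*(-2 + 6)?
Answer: -140/46377 ≈ -0.0030187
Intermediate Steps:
I(J) = 9 - 3*J**2 (I(J) = -3*(J*J - 3) = -3*(J**2 - 3) = -3*(-3 + J**2) = 9 - 3*J**2)
f = 4 (f = 1*4 = 4)
w(v, h) = 140 (w(v, h) = (9 - 3*2**2) + 143 = (9 - 3*4) + 143 = (9 - 12) + 143 = -3 + 143 = 140)
w(97, B(f, -2*5))/(-46377) = 140/(-46377) = 140*(-1/46377) = -140/46377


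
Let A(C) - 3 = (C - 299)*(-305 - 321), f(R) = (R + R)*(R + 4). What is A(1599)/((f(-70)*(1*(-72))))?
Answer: 813797/665280 ≈ 1.2232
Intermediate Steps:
f(R) = 2*R*(4 + R) (f(R) = (2*R)*(4 + R) = 2*R*(4 + R))
A(C) = 187177 - 626*C (A(C) = 3 + (C - 299)*(-305 - 321) = 3 + (-299 + C)*(-626) = 3 + (187174 - 626*C) = 187177 - 626*C)
A(1599)/((f(-70)*(1*(-72)))) = (187177 - 626*1599)/(((2*(-70)*(4 - 70))*(1*(-72)))) = (187177 - 1000974)/(((2*(-70)*(-66))*(-72))) = -813797/(9240*(-72)) = -813797/(-665280) = -813797*(-1/665280) = 813797/665280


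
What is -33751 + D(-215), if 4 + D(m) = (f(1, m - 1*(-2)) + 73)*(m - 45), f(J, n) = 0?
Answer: -52735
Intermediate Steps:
D(m) = -3289 + 73*m (D(m) = -4 + (0 + 73)*(m - 45) = -4 + 73*(-45 + m) = -4 + (-3285 + 73*m) = -3289 + 73*m)
-33751 + D(-215) = -33751 + (-3289 + 73*(-215)) = -33751 + (-3289 - 15695) = -33751 - 18984 = -52735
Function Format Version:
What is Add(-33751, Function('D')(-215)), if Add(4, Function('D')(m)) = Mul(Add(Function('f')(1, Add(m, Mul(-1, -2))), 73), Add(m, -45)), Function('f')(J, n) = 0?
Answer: -52735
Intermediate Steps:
Function('D')(m) = Add(-3289, Mul(73, m)) (Function('D')(m) = Add(-4, Mul(Add(0, 73), Add(m, -45))) = Add(-4, Mul(73, Add(-45, m))) = Add(-4, Add(-3285, Mul(73, m))) = Add(-3289, Mul(73, m)))
Add(-33751, Function('D')(-215)) = Add(-33751, Add(-3289, Mul(73, -215))) = Add(-33751, Add(-3289, -15695)) = Add(-33751, -18984) = -52735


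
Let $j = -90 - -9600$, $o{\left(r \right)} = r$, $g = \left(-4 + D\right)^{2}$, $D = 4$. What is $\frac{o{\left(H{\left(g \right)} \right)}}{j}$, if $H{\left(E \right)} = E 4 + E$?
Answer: $0$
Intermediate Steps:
$g = 0$ ($g = \left(-4 + 4\right)^{2} = 0^{2} = 0$)
$H{\left(E \right)} = 5 E$ ($H{\left(E \right)} = 4 E + E = 5 E$)
$j = 9510$ ($j = -90 + 9600 = 9510$)
$\frac{o{\left(H{\left(g \right)} \right)}}{j} = \frac{5 \cdot 0}{9510} = 0 \cdot \frac{1}{9510} = 0$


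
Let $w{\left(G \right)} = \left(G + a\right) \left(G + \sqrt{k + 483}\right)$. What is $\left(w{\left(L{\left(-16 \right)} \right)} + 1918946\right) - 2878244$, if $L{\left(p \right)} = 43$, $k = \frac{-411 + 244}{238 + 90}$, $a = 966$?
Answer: $-915911 + \frac{1009 \sqrt{12977074}}{164} \approx -8.9375 \cdot 10^{5}$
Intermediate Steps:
$k = - \frac{167}{328} \approx -0.50915$
$w{\left(G \right)} = \left(966 + G\right) \left(G + \frac{\sqrt{12977074}}{164}\right)$ ($w{\left(G \right)} = \left(G + 966\right) \left(G + \sqrt{- \frac{167}{328} + 483}\right) = \left(966 + G\right) \left(G + \sqrt{\frac{158257}{328}}\right) = \left(966 + G\right) \left(G + \frac{\sqrt{12977074}}{164}\right)$)
$\left(w{\left(L{\left(-16 \right)} \right)} + 1918946\right) - 2878244 = \left(\left(43^{2} + 966 \cdot 43 + \frac{483 \sqrt{12977074}}{82} + \frac{1}{164} \cdot 43 \sqrt{12977074}\right) + 1918946\right) - 2878244 = \left(\left(1849 + 41538 + \frac{483 \sqrt{12977074}}{82} + \frac{43 \sqrt{12977074}}{164}\right) + 1918946\right) - 2878244 = \left(\left(43387 + \frac{1009 \sqrt{12977074}}{164}\right) + 1918946\right) - 2878244 = \left(1962333 + \frac{1009 \sqrt{12977074}}{164}\right) - 2878244 = -915911 + \frac{1009 \sqrt{12977074}}{164}$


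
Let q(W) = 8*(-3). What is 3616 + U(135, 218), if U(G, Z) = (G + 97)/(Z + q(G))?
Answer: 350868/97 ≈ 3617.2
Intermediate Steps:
q(W) = -24
U(G, Z) = (97 + G)/(-24 + Z) (U(G, Z) = (G + 97)/(Z - 24) = (97 + G)/(-24 + Z))
3616 + U(135, 218) = 3616 + (97 + 135)/(-24 + 218) = 3616 + 232/194 = 3616 + (1/194)*232 = 3616 + 116/97 = 350868/97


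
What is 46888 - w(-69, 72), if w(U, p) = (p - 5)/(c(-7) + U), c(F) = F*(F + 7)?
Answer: 3235339/69 ≈ 46889.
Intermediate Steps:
c(F) = F*(7 + F)
w(U, p) = (-5 + p)/U (w(U, p) = (p - 5)/(-7*(7 - 7) + U) = (-5 + p)/(-7*0 + U) = (-5 + p)/(0 + U) = (-5 + p)/U)
46888 - w(-69, 72) = 46888 - (-5 + 72)/(-69) = 46888 - (-1)*67/69 = 46888 - 1*(-67/69) = 46888 + 67/69 = 3235339/69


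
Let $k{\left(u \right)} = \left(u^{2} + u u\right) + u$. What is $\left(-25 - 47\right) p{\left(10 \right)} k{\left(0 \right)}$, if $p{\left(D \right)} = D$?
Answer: $0$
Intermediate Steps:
$k{\left(u \right)} = u + 2 u^{2}$ ($k{\left(u \right)} = \left(u^{2} + u^{2}\right) + u = 2 u^{2} + u = u + 2 u^{2}$)
$\left(-25 - 47\right) p{\left(10 \right)} k{\left(0 \right)} = \left(-25 - 47\right) 10 \cdot 0 \left(1 + 2 \cdot 0\right) = \left(-72\right) 10 \cdot 0 \left(1 + 0\right) = - 720 \cdot 0 \cdot 1 = \left(-720\right) 0 = 0$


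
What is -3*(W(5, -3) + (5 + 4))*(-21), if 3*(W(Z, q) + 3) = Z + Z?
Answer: 588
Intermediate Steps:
W(Z, q) = -3 + 2*Z/3 (W(Z, q) = -3 + (Z + Z)/3 = -3 + (2*Z)/3 = -3 + 2*Z/3)
-3*(W(5, -3) + (5 + 4))*(-21) = -3*((-3 + (⅔)*5) + (5 + 4))*(-21) = -3*((-3 + 10/3) + 9)*(-21) = -3*(⅓ + 9)*(-21) = -3*28/3*(-21) = -28*(-21) = 588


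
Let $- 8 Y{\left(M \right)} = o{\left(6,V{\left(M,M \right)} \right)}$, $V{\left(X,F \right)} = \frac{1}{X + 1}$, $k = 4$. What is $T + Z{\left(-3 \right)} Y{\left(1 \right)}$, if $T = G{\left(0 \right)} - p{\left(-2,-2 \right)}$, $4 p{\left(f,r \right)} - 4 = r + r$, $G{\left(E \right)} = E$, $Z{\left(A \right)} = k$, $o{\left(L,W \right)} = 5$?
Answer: $- \frac{5}{2} \approx -2.5$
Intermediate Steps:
$V{\left(X,F \right)} = \frac{1}{1 + X}$
$Z{\left(A \right)} = 4$
$Y{\left(M \right)} = - \frac{5}{8}$ ($Y{\left(M \right)} = \left(- \frac{1}{8}\right) 5 = - \frac{5}{8}$)
$p{\left(f,r \right)} = 1 + \frac{r}{2}$ ($p{\left(f,r \right)} = 1 + \frac{r + r}{4} = 1 + \frac{2 r}{4} = 1 + \frac{r}{2}$)
$T = 0$ ($T = 0 - \left(1 + \frac{1}{2} \left(-2\right)\right) = 0 - \left(1 - 1\right) = 0 - 0 = 0 + 0 = 0$)
$T + Z{\left(-3 \right)} Y{\left(1 \right)} = 0 + 4 \left(- \frac{5}{8}\right) = 0 - \frac{5}{2} = - \frac{5}{2}$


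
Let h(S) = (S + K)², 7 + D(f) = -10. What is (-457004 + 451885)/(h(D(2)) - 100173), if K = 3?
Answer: 5119/99977 ≈ 0.051202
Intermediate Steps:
D(f) = -17 (D(f) = -7 - 10 = -17)
h(S) = (3 + S)² (h(S) = (S + 3)² = (3 + S)²)
(-457004 + 451885)/(h(D(2)) - 100173) = (-457004 + 451885)/((3 - 17)² - 100173) = -5119/((-14)² - 100173) = -5119/(196 - 100173) = -5119/(-99977) = -5119*(-1/99977) = 5119/99977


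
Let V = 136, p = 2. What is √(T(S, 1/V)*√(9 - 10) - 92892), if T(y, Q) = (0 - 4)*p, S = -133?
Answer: 2*√(-23223 - 2*I) ≈ 0.013124 - 304.78*I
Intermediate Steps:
T(y, Q) = -8 (T(y, Q) = (0 - 4)*2 = -4*2 = -8)
√(T(S, 1/V)*√(9 - 10) - 92892) = √(-8*√(9 - 10) - 92892) = √(-8*I - 92892) = √(-92892 - 8*I)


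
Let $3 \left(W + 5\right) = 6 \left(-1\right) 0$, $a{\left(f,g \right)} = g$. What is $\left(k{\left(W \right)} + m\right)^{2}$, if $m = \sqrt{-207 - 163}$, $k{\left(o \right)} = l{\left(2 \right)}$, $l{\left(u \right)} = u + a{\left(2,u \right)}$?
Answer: $\left(4 + i \sqrt{370}\right)^{2} \approx -354.0 + 153.88 i$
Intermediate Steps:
$W = -5$ ($W = -5 + \frac{6 \left(-1\right) 0}{3} = -5 + \frac{\left(-6\right) 0}{3} = -5 + \frac{1}{3} \cdot 0 = -5 + 0 = -5$)
$l{\left(u \right)} = 2 u$ ($l{\left(u \right)} = u + u = 2 u$)
$k{\left(o \right)} = 4$ ($k{\left(o \right)} = 2 \cdot 2 = 4$)
$m = i \sqrt{370}$ ($m = \sqrt{-370} = i \sqrt{370} \approx 19.235 i$)
$\left(k{\left(W \right)} + m\right)^{2} = \left(4 + i \sqrt{370}\right)^{2}$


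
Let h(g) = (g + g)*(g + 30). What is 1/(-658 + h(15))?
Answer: 1/692 ≈ 0.0014451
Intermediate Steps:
h(g) = 2*g*(30 + g) (h(g) = (2*g)*(30 + g) = 2*g*(30 + g))
1/(-658 + h(15)) = 1/(-658 + 2*15*(30 + 15)) = 1/(-658 + 2*15*45) = 1/(-658 + 1350) = 1/692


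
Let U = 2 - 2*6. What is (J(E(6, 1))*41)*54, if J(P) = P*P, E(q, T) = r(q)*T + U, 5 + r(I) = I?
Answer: 179334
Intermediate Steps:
U = -10 (U = 2 - 12 = -10)
r(I) = -5 + I
E(q, T) = -10 + T*(-5 + q) (E(q, T) = (-5 + q)*T - 10 = T*(-5 + q) - 10 = -10 + T*(-5 + q))
J(P) = P²
(J(E(6, 1))*41)*54 = ((-10 + 1*(-5 + 6))²*41)*54 = ((-10 + 1*1)²*41)*54 = ((-10 + 1)²*41)*54 = ((-9)²*41)*54 = (81*41)*54 = 3321*54 = 179334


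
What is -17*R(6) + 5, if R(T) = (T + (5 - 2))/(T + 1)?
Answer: -118/7 ≈ -16.857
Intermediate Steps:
R(T) = (3 + T)/(1 + T) (R(T) = (T + 3)/(1 + T) = (3 + T)/(1 + T))
-17*R(6) + 5 = -17*(3 + 6)/(1 + 6) + 5 = -17*9/7 + 5 = -153/7 + 5 = -118/7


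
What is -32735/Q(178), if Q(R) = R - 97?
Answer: -32735/81 ≈ -404.14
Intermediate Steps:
Q(R) = -97 + R
-32735/Q(178) = -32735/(-97 + 178) = -32735/81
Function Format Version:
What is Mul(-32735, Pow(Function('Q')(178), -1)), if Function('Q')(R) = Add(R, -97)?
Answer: Rational(-32735, 81) ≈ -404.14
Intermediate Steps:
Function('Q')(R) = Add(-97, R)
Mul(-32735, Pow(Function('Q')(178), -1)) = Mul(-32735, Pow(Add(-97, 178), -1)) = Mul(-32735, Pow(81, -1)) = Mul(-32735, Rational(1, 81)) = Rational(-32735, 81)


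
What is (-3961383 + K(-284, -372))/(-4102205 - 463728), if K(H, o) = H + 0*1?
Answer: 3961667/4565933 ≈ 0.86766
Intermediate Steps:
K(H, o) = H (K(H, o) = H + 0 = H)
(-3961383 + K(-284, -372))/(-4102205 - 463728) = (-3961383 - 284)/(-4102205 - 463728) = -3961667/(-4565933) = -3961667*(-1/4565933) = 3961667/4565933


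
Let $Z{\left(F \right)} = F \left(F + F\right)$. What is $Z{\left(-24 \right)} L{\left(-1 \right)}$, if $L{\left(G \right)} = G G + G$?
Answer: $0$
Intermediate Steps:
$Z{\left(F \right)} = 2 F^{2}$ ($Z{\left(F \right)} = F 2 F = 2 F^{2}$)
$L{\left(G \right)} = G + G^{2}$ ($L{\left(G \right)} = G^{2} + G = G + G^{2}$)
$Z{\left(-24 \right)} L{\left(-1 \right)} = 2 \left(-24\right)^{2} \left(- (1 - 1)\right) = 2 \cdot 576 \left(\left(-1\right) 0\right) = 1152 \cdot 0 = 0$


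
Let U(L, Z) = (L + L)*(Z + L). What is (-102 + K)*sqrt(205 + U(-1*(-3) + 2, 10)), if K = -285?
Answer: -387*sqrt(355) ≈ -7291.6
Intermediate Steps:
U(L, Z) = 2*L*(L + Z) (U(L, Z) = (2*L)*(L + Z) = 2*L*(L + Z))
(-102 + K)*sqrt(205 + U(-1*(-3) + 2, 10)) = (-102 - 285)*sqrt(205 + 2*(-1*(-3) + 2)*((-1*(-3) + 2) + 10)) = -387*sqrt(205 + 2*(3 + 2)*((3 + 2) + 10)) = -387*sqrt(205 + 2*5*(5 + 10)) = -387*sqrt(205 + 2*5*15) = -387*sqrt(205 + 150) = -387*sqrt(355)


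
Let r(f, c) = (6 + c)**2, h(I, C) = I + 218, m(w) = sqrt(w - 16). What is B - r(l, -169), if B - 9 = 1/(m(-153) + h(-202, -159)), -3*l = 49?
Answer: -11287984/425 - 13*I/425 ≈ -26560.0 - 0.030588*I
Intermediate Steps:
m(w) = sqrt(-16 + w)
h(I, C) = 218 + I
l = -49/3 (l = -1/3*49 = -49/3 ≈ -16.333)
B = 9 + (16 - 13*I)/425 (B = 9 + 1/(sqrt(-16 - 153) + (218 - 202)) = 9 + 1/(sqrt(-169) + 16) = 9 + 1/(13*I + 16) = 9 + 1/(16 + 13*I) = 9 + (16 - 13*I)/425 ≈ 9.0376 - 0.030588*I)
B - r(l, -169) = (3841/425 - 13*I/425) - (6 - 169)**2 = (3841/425 - 13*I/425) - 1*(-163)**2 = (3841/425 - 13*I/425) - 1*26569 = (3841/425 - 13*I/425) - 26569 = -11287984/425 - 13*I/425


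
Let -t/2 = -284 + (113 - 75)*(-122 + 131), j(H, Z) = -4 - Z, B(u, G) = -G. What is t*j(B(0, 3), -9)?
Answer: -580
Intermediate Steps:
t = -116 (t = -2*(-284 + (113 - 75)*(-122 + 131)) = -2*(-284 + 38*9) = -2*(-284 + 342) = -2*58 = -116)
t*j(B(0, 3), -9) = -116*(-4 - 1*(-9)) = -116*(-4 + 9) = -116*5 = -580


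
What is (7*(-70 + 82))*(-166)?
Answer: -13944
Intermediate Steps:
(7*(-70 + 82))*(-166) = (7*12)*(-166) = 84*(-166) = -13944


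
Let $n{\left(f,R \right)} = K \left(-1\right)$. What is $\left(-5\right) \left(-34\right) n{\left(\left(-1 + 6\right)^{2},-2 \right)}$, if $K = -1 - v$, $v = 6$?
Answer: $1190$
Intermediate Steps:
$K = -7$ ($K = -1 - 6 = -7$)
$n{\left(f,R \right)} = 7$ ($n{\left(f,R \right)} = \left(-7\right) \left(-1\right) = 7$)
$\left(-5\right) \left(-34\right) n{\left(\left(-1 + 6\right)^{2},-2 \right)} = \left(-5\right) \left(-34\right) 7 = 170 \cdot 7 = 1190$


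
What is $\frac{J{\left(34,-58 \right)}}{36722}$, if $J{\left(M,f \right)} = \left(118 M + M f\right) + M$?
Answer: $\frac{17}{301} \approx 0.056478$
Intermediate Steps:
$J{\left(M,f \right)} = 119 M + M f$
$\frac{J{\left(34,-58 \right)}}{36722} = \frac{34 \left(119 - 58\right)}{36722} = 34 \cdot 61 \cdot \frac{1}{36722} = 2074 \cdot \frac{1}{36722} = \frac{17}{301}$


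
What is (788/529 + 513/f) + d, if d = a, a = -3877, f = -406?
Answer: -832630247/214774 ≈ -3876.8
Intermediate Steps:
d = -3877
(788/529 + 513/f) + d = (788/529 + 513/(-406)) - 3877 = (788*(1/529) + 513*(-1/406)) - 3877 = (788/529 - 513/406) - 3877 = 48551/214774 - 3877 = -832630247/214774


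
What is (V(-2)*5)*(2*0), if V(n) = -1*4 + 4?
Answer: 0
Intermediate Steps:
V(n) = 0 (V(n) = -4 + 4 = 0)
(V(-2)*5)*(2*0) = (0*5)*(2*0) = 0*0 = 0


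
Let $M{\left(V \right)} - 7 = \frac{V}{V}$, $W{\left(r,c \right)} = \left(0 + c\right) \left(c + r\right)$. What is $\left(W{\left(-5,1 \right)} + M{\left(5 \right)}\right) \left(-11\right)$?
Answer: $-44$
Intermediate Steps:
$W{\left(r,c \right)} = c \left(c + r\right)$
$M{\left(V \right)} = 8$ ($M{\left(V \right)} = 7 + \frac{V}{V} = 7 + 1 = 8$)
$\left(W{\left(-5,1 \right)} + M{\left(5 \right)}\right) \left(-11\right) = \left(1 \left(1 - 5\right) + 8\right) \left(-11\right) = \left(1 \left(-4\right) + 8\right) \left(-11\right) = \left(-4 + 8\right) \left(-11\right) = 4 \left(-11\right) = -44$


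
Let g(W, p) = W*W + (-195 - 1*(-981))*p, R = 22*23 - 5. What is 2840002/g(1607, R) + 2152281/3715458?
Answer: 5652534064317/3686025380210 ≈ 1.5335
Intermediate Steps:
R = 501 (R = 506 - 5 = 501)
g(W, p) = W² + 786*p (g(W, p) = W² + (-195 + 981)*p = W² + 786*p)
2840002/g(1607, R) + 2152281/3715458 = 2840002/(1607² + 786*501) + 2152281/3715458 = 2840002/(2582449 + 393786) + 2152281*(1/3715458) = 2840002/2976235 + 717427/1238486 = 5652534064317/3686025380210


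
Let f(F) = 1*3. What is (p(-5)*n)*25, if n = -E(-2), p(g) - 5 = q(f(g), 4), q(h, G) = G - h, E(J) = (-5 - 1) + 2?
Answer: 600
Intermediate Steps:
f(F) = 3
E(J) = -4 (E(J) = -6 + 2 = -4)
p(g) = 6 (p(g) = 5 + (4 - 1*3) = 5 + (4 - 3) = 5 + 1 = 6)
n = 4 (n = -1*(-4) = 4)
(p(-5)*n)*25 = (6*4)*25 = 24*25 = 600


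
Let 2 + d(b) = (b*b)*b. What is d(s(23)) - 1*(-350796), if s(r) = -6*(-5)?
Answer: 377794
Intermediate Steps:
s(r) = 30
d(b) = -2 + b**3 (d(b) = -2 + (b*b)*b = -2 + b**2*b = -2 + b**3)
d(s(23)) - 1*(-350796) = (-2 + 30**3) - 1*(-350796) = (-2 + 27000) + 350796 = 26998 + 350796 = 377794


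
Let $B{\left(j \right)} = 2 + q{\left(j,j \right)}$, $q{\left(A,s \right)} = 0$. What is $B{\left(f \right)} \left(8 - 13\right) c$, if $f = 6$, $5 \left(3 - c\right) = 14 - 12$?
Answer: $-26$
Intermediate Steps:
$c = \frac{13}{5}$ ($c = 3 - \frac{14 - 12}{5} = 3 - \frac{2}{5} = \frac{13}{5} \approx 2.6$)
$B{\left(j \right)} = 2$ ($B{\left(j \right)} = 2 + 0 = 2$)
$B{\left(f \right)} \left(8 - 13\right) c = 2 \left(8 - 13\right) \frac{13}{5} = 2 \left(-5\right) \frac{13}{5} = \left(-10\right) \frac{13}{5} = -26$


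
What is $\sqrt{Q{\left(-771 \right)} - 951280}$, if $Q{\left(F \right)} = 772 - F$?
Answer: $i \sqrt{949737} \approx 974.54 i$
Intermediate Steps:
$\sqrt{Q{\left(-771 \right)} - 951280} = \sqrt{\left(772 - -771\right) - 951280} = \sqrt{\left(772 + 771\right) - 951280} = \sqrt{1543 - 951280} = \sqrt{-949737} = i \sqrt{949737}$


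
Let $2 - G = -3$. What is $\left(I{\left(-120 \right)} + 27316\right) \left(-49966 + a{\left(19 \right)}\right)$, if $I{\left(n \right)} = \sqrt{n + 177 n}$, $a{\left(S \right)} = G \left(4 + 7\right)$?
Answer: $-1363368876 - 199644 i \sqrt{1335} \approx -1.3634 \cdot 10^{9} - 7.2945 \cdot 10^{6} i$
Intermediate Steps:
$G = 5$ ($G = 2 - -3 = 2 + 3 = 5$)
$a{\left(S \right)} = 55$ ($a{\left(S \right)} = 5 \left(4 + 7\right) = 5 \cdot 11 = 55$)
$I{\left(n \right)} = \sqrt{178} \sqrt{n}$ ($I{\left(n \right)} = \sqrt{178 n} = \sqrt{178} \sqrt{n}$)
$\left(I{\left(-120 \right)} + 27316\right) \left(-49966 + a{\left(19 \right)}\right) = \left(\sqrt{178} \sqrt{-120} + 27316\right) \left(-49966 + 55\right) = \left(\sqrt{178} \cdot 2 i \sqrt{30} + 27316\right) \left(-49911\right) = \left(4 i \sqrt{1335} + 27316\right) \left(-49911\right) = \left(27316 + 4 i \sqrt{1335}\right) \left(-49911\right) = -1363368876 - 199644 i \sqrt{1335}$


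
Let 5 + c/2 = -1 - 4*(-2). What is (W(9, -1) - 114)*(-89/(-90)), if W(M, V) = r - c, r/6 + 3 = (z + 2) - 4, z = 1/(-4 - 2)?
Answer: -13261/90 ≈ -147.34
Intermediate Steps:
c = 4 (c = -10 + 2*(-1 - 4*(-2)) = -10 + 2*(-1 + 8) = -10 + 2*7 = -10 + 14 = 4)
z = -1/6 (z = 1/(-6) = -1/6 ≈ -0.16667)
r = -31 (r = -18 + 6*((-1/6 + 2) - 4) = -18 + 6*(11/6 - 4) = -18 + 6*(-13/6) = -18 - 13 = -31)
W(M, V) = -35 (W(M, V) = -31 - 1*4 = -31 - 4 = -35)
(W(9, -1) - 114)*(-89/(-90)) = (-35 - 114)*(-89/(-90)) = -(-13261)*(-1)/90 = -149*89/90 = -13261/90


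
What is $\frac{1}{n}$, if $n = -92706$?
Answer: $- \frac{1}{92706} \approx -1.0787 \cdot 10^{-5}$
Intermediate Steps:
$\frac{1}{n} = \frac{1}{-92706} = - \frac{1}{92706}$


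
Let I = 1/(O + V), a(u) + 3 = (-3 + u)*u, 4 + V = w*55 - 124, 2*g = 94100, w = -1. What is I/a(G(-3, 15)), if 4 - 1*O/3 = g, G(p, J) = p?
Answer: -1/2119815 ≈ -4.7174e-7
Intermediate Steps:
g = 47050 (g = (½)*94100 = 47050)
V = -183 (V = -4 + (-1*55 - 124) = -4 + (-55 - 124) = -4 - 179 = -183)
O = -141138 (O = 12 - 3*47050 = 12 - 141150 = -141138)
a(u) = -3 + u*(-3 + u) (a(u) = -3 + (-3 + u)*u = -3 + u*(-3 + u))
I = -1/141321 (I = 1/(-141138 - 183) = 1/(-141321) = -1/141321 ≈ -7.0761e-6)
I/a(G(-3, 15)) = -1/(141321*(-3 + (-3)² - 3*(-3))) = -1/(141321*(-3 + 9 + 9)) = -1/141321/15 = -1/141321*1/15 = -1/2119815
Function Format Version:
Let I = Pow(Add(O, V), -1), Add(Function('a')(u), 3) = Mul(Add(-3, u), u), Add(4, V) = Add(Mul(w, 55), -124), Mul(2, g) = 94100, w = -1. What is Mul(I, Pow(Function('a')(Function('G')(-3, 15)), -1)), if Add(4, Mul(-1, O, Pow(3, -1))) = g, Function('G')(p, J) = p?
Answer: Rational(-1, 2119815) ≈ -4.7174e-7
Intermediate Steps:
g = 47050 (g = Mul(Rational(1, 2), 94100) = 47050)
V = -183 (V = Add(-4, Add(Mul(-1, 55), -124)) = Add(-4, Add(-55, -124)) = Add(-4, -179) = -183)
O = -141138 (O = Add(12, Mul(-3, 47050)) = Add(12, -141150) = -141138)
Function('a')(u) = Add(-3, Mul(u, Add(-3, u))) (Function('a')(u) = Add(-3, Mul(Add(-3, u), u)) = Add(-3, Mul(u, Add(-3, u))))
I = Rational(-1, 141321) (I = Pow(Add(-141138, -183), -1) = Pow(-141321, -1) = Rational(-1, 141321) ≈ -7.0761e-6)
Mul(I, Pow(Function('a')(Function('G')(-3, 15)), -1)) = Mul(Rational(-1, 141321), Pow(Add(-3, Pow(-3, 2), Mul(-3, -3)), -1)) = Mul(Rational(-1, 141321), Pow(Add(-3, 9, 9), -1)) = Mul(Rational(-1, 141321), Pow(15, -1)) = Mul(Rational(-1, 141321), Rational(1, 15)) = Rational(-1, 2119815)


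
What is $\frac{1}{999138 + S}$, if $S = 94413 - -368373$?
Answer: $\frac{1}{1461924} \approx 6.8403 \cdot 10^{-7}$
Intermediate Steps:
$S = 462786$ ($S = 94413 + 368373 = 462786$)
$\frac{1}{999138 + S} = \frac{1}{999138 + 462786} = \frac{1}{1461924}$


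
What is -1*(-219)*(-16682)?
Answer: -3653358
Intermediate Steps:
-1*(-219)*(-16682) = 219*(-16682) = -3653358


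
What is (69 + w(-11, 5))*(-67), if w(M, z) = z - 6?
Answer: -4556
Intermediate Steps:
w(M, z) = -6 + z
(69 + w(-11, 5))*(-67) = (69 + (-6 + 5))*(-67) = (69 - 1)*(-67) = 68*(-67) = -4556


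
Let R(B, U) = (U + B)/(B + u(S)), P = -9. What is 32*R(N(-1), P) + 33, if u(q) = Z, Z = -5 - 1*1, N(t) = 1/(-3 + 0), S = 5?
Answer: 1523/19 ≈ 80.158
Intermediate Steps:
N(t) = -⅓ (N(t) = 1/(-3) = -⅓)
Z = -6 (Z = -5 - 1 = -6)
u(q) = -6
R(B, U) = (B + U)/(-6 + B) (R(B, U) = (U + B)/(B - 6) = (B + U)/(-6 + B))
32*R(N(-1), P) + 33 = 32*((-⅓ - 9)/(-6 - ⅓)) + 33 = 32*(-28/3/(-19/3)) + 33 = 32*(-3/19*(-28/3)) + 33 = 32*(28/19) + 33 = 896/19 + 33 = 1523/19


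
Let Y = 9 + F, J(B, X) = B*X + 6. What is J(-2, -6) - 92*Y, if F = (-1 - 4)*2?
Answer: 110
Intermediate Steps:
F = -10 (F = -5*2 = -10)
J(B, X) = 6 + B*X
Y = -1 (Y = 9 - 10 = -1)
J(-2, -6) - 92*Y = (6 - 2*(-6)) - 92*(-1) = (6 + 12) + 92 = 18 + 92 = 110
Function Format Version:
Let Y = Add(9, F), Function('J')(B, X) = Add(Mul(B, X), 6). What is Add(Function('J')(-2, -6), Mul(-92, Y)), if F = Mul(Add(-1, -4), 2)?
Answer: 110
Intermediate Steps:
F = -10 (F = Mul(-5, 2) = -10)
Function('J')(B, X) = Add(6, Mul(B, X))
Y = -1 (Y = Add(9, -10) = -1)
Add(Function('J')(-2, -6), Mul(-92, Y)) = Add(Add(6, Mul(-2, -6)), Mul(-92, -1)) = Add(Add(6, 12), 92) = Add(18, 92) = 110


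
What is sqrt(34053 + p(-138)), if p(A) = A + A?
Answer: 9*sqrt(417) ≈ 183.79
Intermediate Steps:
p(A) = 2*A
sqrt(34053 + p(-138)) = sqrt(34053 + 2*(-138)) = sqrt(34053 - 276) = sqrt(33777) = 9*sqrt(417)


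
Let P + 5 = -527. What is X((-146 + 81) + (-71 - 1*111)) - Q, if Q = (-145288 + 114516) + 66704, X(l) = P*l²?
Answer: -32492720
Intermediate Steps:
P = -532 (P = -5 - 527 = -532)
X(l) = -532*l²
Q = 35932 (Q = -30772 + 66704 = 35932)
X((-146 + 81) + (-71 - 1*111)) - Q = -532*((-146 + 81) + (-71 - 1*111))² - 1*35932 = -532*(-65 + (-71 - 111))² - 35932 = -532*(-65 - 182)² - 35932 = -532*(-247)² - 35932 = -532*61009 - 35932 = -32456788 - 35932 = -32492720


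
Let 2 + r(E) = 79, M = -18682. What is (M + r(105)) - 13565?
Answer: -32170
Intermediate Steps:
r(E) = 77 (r(E) = -2 + 79 = 77)
(M + r(105)) - 13565 = (-18682 + 77) - 13565 = -18605 - 13565 = -32170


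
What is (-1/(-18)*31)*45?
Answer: 155/2 ≈ 77.500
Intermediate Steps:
(-1/(-18)*31)*45 = (-1*(-1/18)*31)*45 = ((1/18)*31)*45 = (31/18)*45 = 155/2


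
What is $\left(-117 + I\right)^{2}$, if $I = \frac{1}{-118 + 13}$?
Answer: $\frac{150945796}{11025} \approx 13691.0$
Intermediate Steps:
$I = - \frac{1}{105}$ ($I = \frac{1}{-105} = - \frac{1}{105} \approx -0.0095238$)
$\left(-117 + I\right)^{2} = \left(-117 - \frac{1}{105}\right)^{2} = \left(- \frac{12286}{105}\right)^{2} = \frac{150945796}{11025}$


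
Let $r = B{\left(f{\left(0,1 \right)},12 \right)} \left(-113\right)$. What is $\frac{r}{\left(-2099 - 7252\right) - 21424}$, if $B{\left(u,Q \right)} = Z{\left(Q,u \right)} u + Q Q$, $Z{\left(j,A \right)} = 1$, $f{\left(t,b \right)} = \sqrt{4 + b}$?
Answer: $\frac{16272}{30775} + \frac{113 \sqrt{5}}{30775} \approx 0.53695$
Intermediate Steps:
$B{\left(u,Q \right)} = u + Q^{2}$ ($B{\left(u,Q \right)} = 1 u + Q Q = u + Q^{2}$)
$r = -16272 - 113 \sqrt{5}$ ($r = \left(\sqrt{4 + 1} + 12^{2}\right) \left(-113\right) = \left(\sqrt{5} + 144\right) \left(-113\right) = \left(144 + \sqrt{5}\right) \left(-113\right) = -16272 - 113 \sqrt{5} \approx -16525.0$)
$\frac{r}{\left(-2099 - 7252\right) - 21424} = \frac{-16272 - 113 \sqrt{5}}{\left(-2099 - 7252\right) - 21424} = \frac{-16272 - 113 \sqrt{5}}{-9351 - 21424} = \frac{-16272 - 113 \sqrt{5}}{-30775} = \left(-16272 - 113 \sqrt{5}\right) \left(- \frac{1}{30775}\right) = \frac{16272}{30775} + \frac{113 \sqrt{5}}{30775}$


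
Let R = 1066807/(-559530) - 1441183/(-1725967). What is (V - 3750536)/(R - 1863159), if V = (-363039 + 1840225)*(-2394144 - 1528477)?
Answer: 5595870787660518531501420/1799310163803849469 ≈ 3.1100e+6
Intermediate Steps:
V = -5794440824506 (V = 1477186*(-3922621) = -5794440824506)
R = -1034888553379/965730315510 (R = 1066807*(-1/559530) - 1441183*(-1/1725967) = -1066807/559530 + 1441183/1725967 = -1034888553379/965730315510 ≈ -1.0716)
(V - 3750536)/(R - 1863159) = (-5794440824506 - 3750536)/(-1034888553379/965730315510 - 1863159) = -5794444575042/(-1799310163803849469/965730315510) = -5794444575042*(-965730315510/1799310163803849469) = 5595870787660518531501420/1799310163803849469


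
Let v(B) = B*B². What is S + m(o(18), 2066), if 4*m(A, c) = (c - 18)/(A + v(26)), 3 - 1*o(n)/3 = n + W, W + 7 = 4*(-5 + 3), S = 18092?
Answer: 39748188/2197 ≈ 18092.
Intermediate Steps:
v(B) = B³
W = -15 (W = -7 + 4*(-5 + 3) = -7 + 4*(-2) = -7 - 8 = -15)
o(n) = 54 - 3*n (o(n) = 9 - 3*(n - 15) = 9 - 3*(-15 + n) = 9 + (45 - 3*n) = 54 - 3*n)
m(A, c) = (-18 + c)/(4*(17576 + A)) (m(A, c) = ((c - 18)/(A + 26³))/4 = ((-18 + c)/(A + 17576))/4 = ((-18 + c)/(17576 + A))/4 = (-18 + c)/(4*(17576 + A)))
S + m(o(18), 2066) = 18092 + (-18 + 2066)/(4*(17576 + (54 - 3*18))) = 18092 + (¼)*2048/(17576 + (54 - 54)) = 18092 + (¼)*2048/(17576 + 0) = 18092 + (¼)*2048/17576 = 18092 + (¼)*(1/17576)*2048 = 18092 + 64/2197 = 39748188/2197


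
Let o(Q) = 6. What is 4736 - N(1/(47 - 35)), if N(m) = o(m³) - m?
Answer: 56761/12 ≈ 4730.1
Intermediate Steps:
N(m) = 6 - m
4736 - N(1/(47 - 35)) = 4736 - (6 - 1/(47 - 35)) = 4736 - (6 - 1/12) = 4736 - 1*71/12 = 4736 - 71/12 = 56761/12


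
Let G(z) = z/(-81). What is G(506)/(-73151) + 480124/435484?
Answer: 711266490887/645085824201 ≈ 1.1026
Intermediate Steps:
G(z) = -z/81 (G(z) = z*(-1/81) = -z/81)
G(506)/(-73151) + 480124/435484 = -1/81*506/(-73151) + 480124/435484 = -506/81*(-1/73151) + 480124*(1/435484) = 506/5925231 + 120031/108871 = 711266490887/645085824201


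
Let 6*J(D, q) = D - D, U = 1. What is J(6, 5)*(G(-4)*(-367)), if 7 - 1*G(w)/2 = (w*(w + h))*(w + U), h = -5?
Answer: 0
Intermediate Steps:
J(D, q) = 0 (J(D, q) = (D - D)/6 = (1/6)*0 = 0)
G(w) = 14 - 2*w*(1 + w)*(-5 + w) (G(w) = 14 - 2*w*(w - 5)*(w + 1) = 14 - 2*w*(-5 + w)*(1 + w) = 14 - 2*w*(1 + w)*(-5 + w))
J(6, 5)*(G(-4)*(-367)) = 0*((14 - 2*(-4)**3 + 8*(-4)**2 + 10*(-4))*(-367)) = 0*((14 - 2*(-64) + 8*16 - 40)*(-367)) = 0*((14 + 128 + 128 - 40)*(-367)) = 0*(230*(-367)) = 0*(-84410) = 0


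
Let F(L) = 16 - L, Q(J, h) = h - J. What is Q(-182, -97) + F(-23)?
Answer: 124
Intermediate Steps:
Q(-182, -97) + F(-23) = (-97 - 1*(-182)) + (16 - 1*(-23)) = (-97 + 182) + (16 + 23) = 85 + 39 = 124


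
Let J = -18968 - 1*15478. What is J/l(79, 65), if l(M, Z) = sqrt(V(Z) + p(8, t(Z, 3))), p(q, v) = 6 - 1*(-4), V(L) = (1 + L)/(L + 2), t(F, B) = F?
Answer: -17223*sqrt(3082)/92 ≈ -10393.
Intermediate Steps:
V(L) = (1 + L)/(2 + L)
p(q, v) = 10 (p(q, v) = 6 + 4 = 10)
l(M, Z) = sqrt(10 + (1 + Z)/(2 + Z)) (l(M, Z) = sqrt((1 + Z)/(2 + Z) + 10) = sqrt(10 + (1 + Z)/(2 + Z)))
J = -34446 (J = -18968 - 15478 = -34446)
J/l(79, 65) = -34446*sqrt(2 + 65)/sqrt(21 + 11*65) = -34446*sqrt(67)/sqrt(21 + 715) = -34446*sqrt(3082)/184 = -17223*sqrt(3082)/92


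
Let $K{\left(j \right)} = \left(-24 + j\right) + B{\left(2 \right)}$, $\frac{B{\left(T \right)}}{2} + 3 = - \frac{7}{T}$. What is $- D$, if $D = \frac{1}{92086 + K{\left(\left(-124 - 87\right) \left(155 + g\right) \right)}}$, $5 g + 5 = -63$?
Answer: $- \frac{5}{311068} \approx -1.6074 \cdot 10^{-5}$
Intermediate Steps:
$g = - \frac{68}{5}$ ($g = -1 + \frac{1}{5} \left(-63\right) = -1 - \frac{63}{5} = - \frac{68}{5} \approx -13.6$)
$B{\left(T \right)} = -6 - \frac{14}{T}$ ($B{\left(T \right)} = -6 + 2 \left(- \frac{7}{T}\right) = -6 - \frac{14}{T}$)
$K{\left(j \right)} = -37 + j$ ($K{\left(j \right)} = \left(-24 + j\right) - \left(6 + \frac{14}{2}\right) = \left(-24 + j\right) - 13 = -37 + j$)
$D = \frac{5}{311068}$ ($D = \frac{1}{92086 + \left(-37 + \left(-124 - 87\right) \left(155 - \frac{68}{5}\right)\right)} = \frac{1}{92086 - \frac{149362}{5}} = \frac{1}{\frac{311068}{5}} = \frac{5}{311068} \approx 1.6074 \cdot 10^{-5}$)
$- D = \left(-1\right) \frac{5}{311068} = - \frac{5}{311068}$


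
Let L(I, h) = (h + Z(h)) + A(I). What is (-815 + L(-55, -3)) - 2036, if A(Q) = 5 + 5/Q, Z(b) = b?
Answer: -31373/11 ≈ -2852.1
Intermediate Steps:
L(I, h) = 5 + 2*h + 5/I (L(I, h) = (h + h) + (5 + 5/I) = 2*h + (5 + 5/I) = 5 + 2*h + 5/I)
(-815 + L(-55, -3)) - 2036 = (-815 + (5 + 2*(-3) + 5/(-55))) - 2036 = (-815 + (5 - 6 + 5*(-1/55))) - 2036 = (-815 + (5 - 6 - 1/11)) - 2036 = (-815 - 12/11) - 2036 = -8977/11 - 2036 = -31373/11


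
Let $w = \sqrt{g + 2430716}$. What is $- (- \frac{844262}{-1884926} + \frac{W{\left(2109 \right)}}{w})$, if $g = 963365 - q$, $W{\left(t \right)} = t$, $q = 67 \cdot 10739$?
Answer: $- \frac{422131}{942463} - \frac{2109 \sqrt{668642}}{1337284} \approx -1.7375$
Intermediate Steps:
$q = 719513$
$g = 243852$ ($g = 963365 - 719513 = 243852$)
$w = 2 \sqrt{668642}$ ($w = \sqrt{243852 + 2430716} = \sqrt{2674568} = 2 \sqrt{668642} \approx 1635.4$)
$- (- \frac{844262}{-1884926} + \frac{W{\left(2109 \right)}}{w}) = - (- \frac{844262}{-1884926} + \frac{2109}{2 \sqrt{668642}}) = - (\left(-844262\right) \left(- \frac{1}{1884926}\right) + 2109 \frac{\sqrt{668642}}{1337284}) = - (\frac{422131}{942463} + \frac{2109 \sqrt{668642}}{1337284}) = - \frac{422131}{942463} - \frac{2109 \sqrt{668642}}{1337284}$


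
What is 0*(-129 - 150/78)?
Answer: 0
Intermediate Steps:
0*(-129 - 150/78) = 0*(-129 - 150*1/78) = 0*(-129 - 25/13) = 0*(-1702/13) = 0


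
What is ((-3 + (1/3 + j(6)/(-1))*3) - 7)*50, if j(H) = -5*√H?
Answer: -450 + 750*√6 ≈ 1387.1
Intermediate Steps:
((-3 + (1/3 + j(6)/(-1))*3) - 7)*50 = ((-3 + (1/3 - 5*√6/(-1))*3) - 7)*50 = ((-3 + (1*(⅓) - 5*√6*(-1))*3) - 7)*50 = ((-3 + (⅓ + 5*√6)*3) - 7)*50 = ((-3 + (1 + 15*√6)) - 7)*50 = ((-2 + 15*√6) - 7)*50 = (-9 + 15*√6)*50 = -450 + 750*√6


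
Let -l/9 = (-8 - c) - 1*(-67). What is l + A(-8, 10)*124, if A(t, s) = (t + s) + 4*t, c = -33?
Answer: -4548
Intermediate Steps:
A(t, s) = s + 5*t (A(t, s) = (s + t) + 4*t = s + 5*t)
l = -828 (l = -9*((-8 - 1*(-33)) - 1*(-67)) = -9*((-8 + 33) + 67) = -9*(25 + 67) = -9*92 = -828)
l + A(-8, 10)*124 = -828 + (10 + 5*(-8))*124 = -828 + (10 - 40)*124 = -828 - 30*124 = -828 - 3720 = -4548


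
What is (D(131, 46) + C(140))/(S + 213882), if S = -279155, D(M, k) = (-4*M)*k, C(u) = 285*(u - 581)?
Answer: 149789/65273 ≈ 2.2948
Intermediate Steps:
C(u) = -165585 + 285*u (C(u) = 285*(-581 + u) = -165585 + 285*u)
D(M, k) = -4*M*k
(D(131, 46) + C(140))/(S + 213882) = (-4*131*46 + (-165585 + 285*140))/(-279155 + 213882) = (-24104 + (-165585 + 39900))/(-65273) = (-24104 - 125685)*(-1/65273) = -149789*(-1/65273) = 149789/65273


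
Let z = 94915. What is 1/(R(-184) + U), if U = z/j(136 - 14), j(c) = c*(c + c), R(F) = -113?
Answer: -29768/3268869 ≈ -0.0091065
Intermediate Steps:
j(c) = 2*c² (j(c) = c*(2*c) = 2*c²)
U = 94915/29768 (U = 94915/((2*(136 - 14)²)) = 94915/((2*122²)) = 94915/((2*14884)) = 94915/29768 ≈ 3.1885)
1/(R(-184) + U) = 1/(-113 + 94915/29768) = 1/(-3268869/29768) = -29768/3268869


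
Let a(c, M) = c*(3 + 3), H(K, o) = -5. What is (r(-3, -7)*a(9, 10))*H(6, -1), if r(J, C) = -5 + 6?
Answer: -270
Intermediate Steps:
r(J, C) = 1
a(c, M) = 6*c (a(c, M) = c*6 = 6*c)
(r(-3, -7)*a(9, 10))*H(6, -1) = (1*(6*9))*(-5) = (1*54)*(-5) = 54*(-5) = -270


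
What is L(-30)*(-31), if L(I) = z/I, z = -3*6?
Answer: -93/5 ≈ -18.600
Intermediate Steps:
z = -18
L(I) = -18/I
L(-30)*(-31) = -18/(-30)*(-31) = -18*(-1/30)*(-31) = (3/5)*(-31) = -93/5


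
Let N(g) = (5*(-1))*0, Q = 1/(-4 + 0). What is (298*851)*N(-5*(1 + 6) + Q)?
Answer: 0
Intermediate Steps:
Q = -1/4 (Q = 1/(-4) = -1/4 ≈ -0.25000)
N(g) = 0 (N(g) = -5*0 = 0)
(298*851)*N(-5*(1 + 6) + Q) = (298*851)*0 = 253598*0 = 0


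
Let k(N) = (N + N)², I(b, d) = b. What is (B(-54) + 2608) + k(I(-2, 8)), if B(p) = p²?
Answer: 5540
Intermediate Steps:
k(N) = 4*N² (k(N) = (2*N)² = 4*N²)
(B(-54) + 2608) + k(I(-2, 8)) = ((-54)² + 2608) + 4*(-2)² = (2916 + 2608) + 4*4 = 5524 + 16 = 5540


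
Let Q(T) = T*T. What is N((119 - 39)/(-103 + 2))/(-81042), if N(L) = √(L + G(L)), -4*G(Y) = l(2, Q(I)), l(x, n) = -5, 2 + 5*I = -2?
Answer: -√18685/16370484 ≈ -8.3500e-6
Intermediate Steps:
I = -⅘ (I = -⅖ + (⅕)*(-2) = -⅖ - ⅖ = -⅘ ≈ -0.80000)
Q(T) = T²
G(Y) = 5/4 (G(Y) = -¼*(-5) = 5/4)
N(L) = √(5/4 + L) (N(L) = √(L + 5/4) = √(5/4 + L))
N((119 - 39)/(-103 + 2))/(-81042) = (√(5 + 4*((119 - 39)/(-103 + 2)))/2)/(-81042) = (√(5 + 4*(80/(-101)))/2)*(-1/81042) = (√(5 + 4*(80*(-1/101)))/2)*(-1/81042) = (√(5 + 4*(-80/101))/2)*(-1/81042) = (√(5 - 320/101)/2)*(-1/81042) = (√(185/101)/2)*(-1/81042) = ((√18685/101)/2)*(-1/81042) = (√18685/202)*(-1/81042) = -√18685/16370484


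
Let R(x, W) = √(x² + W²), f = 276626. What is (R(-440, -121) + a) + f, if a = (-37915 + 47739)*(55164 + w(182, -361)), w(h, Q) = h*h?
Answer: 867617938 + 11*√1721 ≈ 8.6762e+8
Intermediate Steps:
w(h, Q) = h²
a = 867341312 (a = (-37915 + 47739)*(55164 + 182²) = 9824*(55164 + 33124) = 9824*88288 = 867341312)
R(x, W) = √(W² + x²)
(R(-440, -121) + a) + f = (√((-121)² + (-440)²) + 867341312) + 276626 = (√(14641 + 193600) + 867341312) + 276626 = (√208241 + 867341312) + 276626 = (11*√1721 + 867341312) + 276626 = (867341312 + 11*√1721) + 276626 = 867617938 + 11*√1721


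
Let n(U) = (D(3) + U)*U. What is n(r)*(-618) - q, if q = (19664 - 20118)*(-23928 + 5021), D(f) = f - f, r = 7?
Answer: -8614060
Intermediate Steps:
D(f) = 0
q = 8583778 (q = -454*(-18907) = 8583778)
n(U) = U² (n(U) = (0 + U)*U = U*U = U²)
n(r)*(-618) - q = 7²*(-618) - 1*8583778 = 49*(-618) - 8583778 = -30282 - 8583778 = -8614060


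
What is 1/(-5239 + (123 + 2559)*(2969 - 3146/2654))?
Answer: 1327/10555541627 ≈ 1.2572e-7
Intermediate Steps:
1/(-5239 + (123 + 2559)*(2969 - 3146/2654)) = 1/(-5239 + 2682*(2969 - 3146*1/2654)) = 1/(-5239 + 2682*(2969 - 1573/1327)) = 1/(-5239 + 2682*(3938290/1327)) = 1/(-5239 + 10562493780/1327) = 1/(10555541627/1327) = 1327/10555541627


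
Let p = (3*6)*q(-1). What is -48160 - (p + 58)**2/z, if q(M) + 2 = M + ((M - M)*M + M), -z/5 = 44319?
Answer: -10672015004/221595 ≈ -48160.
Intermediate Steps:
z = -221595 (z = -5*44319 = -221595)
q(M) = -2 + 2*M (q(M) = -2 + (M + ((M - M)*M + M)) = -2 + (M + (0*M + M)) = -2 + (M + (0 + M)) = -2 + (M + M) = -2 + 2*M)
p = -72 (p = (3*6)*(-2 + 2*(-1)) = 18*(-2 - 2) = 18*(-4) = -72)
-48160 - (p + 58)**2/z = -48160 - (-72 + 58)**2/(-221595) = -48160 - (-14)**2*(-1)/221595 = -48160 - 196*(-1)/221595 = -48160 - 1*(-196/221595) = -48160 + 196/221595 = -10672015004/221595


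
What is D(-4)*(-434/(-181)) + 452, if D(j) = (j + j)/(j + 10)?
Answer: 243700/543 ≈ 448.80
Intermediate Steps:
D(j) = 2*j/(10 + j) (D(j) = (2*j)/(10 + j) = 2*j/(10 + j))
D(-4)*(-434/(-181)) + 452 = (2*(-4)/(10 - 4))*(-434/(-181)) + 452 = (2*(-4)/6)*(-434*(-1/181)) + 452 = (2*(-4)*(1/6))*(434/181) + 452 = -4/3*434/181 + 452 = -1736/543 + 452 = 243700/543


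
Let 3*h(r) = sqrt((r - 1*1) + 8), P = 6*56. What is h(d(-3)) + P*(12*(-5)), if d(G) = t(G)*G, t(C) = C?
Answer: -60476/3 ≈ -20159.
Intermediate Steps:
d(G) = G**2 (d(G) = G*G = G**2)
P = 336
h(r) = sqrt(7 + r)/3 (h(r) = sqrt((r - 1*1) + 8)/3 = sqrt((r - 1) + 8)/3 = sqrt((-1 + r) + 8)/3 = sqrt(7 + r)/3)
h(d(-3)) + P*(12*(-5)) = sqrt(7 + (-3)**2)/3 + 336*(12*(-5)) = sqrt(7 + 9)/3 + 336*(-60) = sqrt(16)/3 - 20160 = (1/3)*4 - 20160 = 4/3 - 20160 = -60476/3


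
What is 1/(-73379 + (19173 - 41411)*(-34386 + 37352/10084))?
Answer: 2521/1927355216325 ≈ 1.3080e-9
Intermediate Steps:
1/(-73379 + (19173 - 41411)*(-34386 + 37352/10084)) = 1/(-73379 - 22238*(-34386 + 37352*(1/10084))) = 1/(-73379 - 22238*(-34386 + 9338/2521)) = 1/(-73379 - 22238*(-86677768/2521)) = 1/(-73379 + 1927540204784/2521) = 1/(1927355216325/2521) = 2521/1927355216325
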